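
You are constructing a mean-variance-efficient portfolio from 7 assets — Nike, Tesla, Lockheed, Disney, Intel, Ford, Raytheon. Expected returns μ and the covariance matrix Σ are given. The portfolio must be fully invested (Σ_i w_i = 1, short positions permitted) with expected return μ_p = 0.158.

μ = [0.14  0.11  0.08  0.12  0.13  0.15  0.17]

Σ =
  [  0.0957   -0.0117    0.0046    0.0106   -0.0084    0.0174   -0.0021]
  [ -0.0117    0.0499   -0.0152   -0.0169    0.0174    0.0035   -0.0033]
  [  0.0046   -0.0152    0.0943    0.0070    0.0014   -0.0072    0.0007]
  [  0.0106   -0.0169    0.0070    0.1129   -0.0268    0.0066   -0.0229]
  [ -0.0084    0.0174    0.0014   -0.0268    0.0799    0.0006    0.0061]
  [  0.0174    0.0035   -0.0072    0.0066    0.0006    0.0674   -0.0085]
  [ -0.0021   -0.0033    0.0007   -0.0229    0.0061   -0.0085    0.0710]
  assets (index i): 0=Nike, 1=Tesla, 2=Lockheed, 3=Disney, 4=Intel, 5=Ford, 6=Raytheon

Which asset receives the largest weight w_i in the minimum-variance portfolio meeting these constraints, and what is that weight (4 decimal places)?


Raytheon (0.4400)

p=Σ⁻¹μ = [1.3869  3.2266  1.2382  2.2786  1.5365  2.0265  3.4187]
q=Σ⁻¹𝟙 = [10.4939  29.4904  14.1974  17.7368  11.1233  13.0456  21.9525]
a=μᵀp=2.006487  b=𝟙ᵀp=15.112064  c=𝟙ᵀq=118.039693  D=ac−b²=8.470614
λ₁=(c·0.158−b)/D = (118.039693·0.158−15.112064)/8.470614 = 0.417704
λ₂=(a−b·0.158)/D = (2.006487−15.112064·0.158)/8.470614 = -0.045005
w* = 0.417704·p + -0.045005·q:
  w_0 = 0.417704·1.3869 + -0.045005·10.4939 = 0.1070  (Nike)
  w_1 = 0.417704·3.2266 + -0.045005·29.4904 = 0.0206  (Tesla)
  w_2 = 0.417704·1.2382 + -0.045005·14.1974 = -0.1218  (Lockheed)
  w_3 = 0.417704·2.2786 + -0.045005·17.7368 = 0.1535  (Disney)
  w_4 = 0.417704·1.5365 + -0.045005·11.1233 = 0.1412  (Intel)
  w_5 = 0.417704·2.0265 + -0.045005·13.0456 = 0.2594  (Ford)
  w_6 = 0.417704·3.4187 + -0.045005·21.9525 = 0.4400  (Raytheon)
Σw_i=1.0000  μᵀw=0.1580
σ²=wᵀΣw=λ₁·μ_p+λ₂ = 0.417704·0.158 + -0.045005 = 0.020992 ≈ 0.0210


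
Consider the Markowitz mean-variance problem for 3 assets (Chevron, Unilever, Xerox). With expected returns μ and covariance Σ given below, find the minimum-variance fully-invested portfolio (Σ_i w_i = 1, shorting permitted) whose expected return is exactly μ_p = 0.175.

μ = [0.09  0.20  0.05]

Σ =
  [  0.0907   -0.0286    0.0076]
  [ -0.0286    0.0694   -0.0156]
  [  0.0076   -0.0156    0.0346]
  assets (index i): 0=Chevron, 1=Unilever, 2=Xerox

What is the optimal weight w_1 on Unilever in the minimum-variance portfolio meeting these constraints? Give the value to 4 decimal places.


x=Σ⁻¹μ = [2.1408  4.4324  2.9733]
y=Σ⁻¹𝟙 = [17.3193  30.2543  38.7382]
a=μᵀx=1.227820  b=𝟙ᵀx=9.546505  c=𝟙ᵀy=86.311770  D=ac−b²=14.839588
λ₁=(c·0.175−b)/D = (86.311770·0.175−9.546505)/14.839588 = 0.374542
λ₂=(a−b·0.175)/D = (1.227820−9.546505·0.175)/14.839588 = -0.029840
w* = 0.374542·x + -0.029840·y:
  w_0 = 0.374542·2.1408 + -0.029840·17.3193 = 0.2850  (Chevron)
  w_1 = 0.374542·4.4324 + -0.029840·30.2543 = 0.7573  (Unilever)
  w_2 = 0.374542·2.9733 + -0.029840·38.7382 = -0.0423  (Xerox)
Σw_i=1.0000  μᵀw=0.1750
σ²=wᵀΣw=λ₁·μ_p+λ₂ = 0.374542·0.175 + -0.029840 = 0.035705 ≈ 0.0357

0.7573


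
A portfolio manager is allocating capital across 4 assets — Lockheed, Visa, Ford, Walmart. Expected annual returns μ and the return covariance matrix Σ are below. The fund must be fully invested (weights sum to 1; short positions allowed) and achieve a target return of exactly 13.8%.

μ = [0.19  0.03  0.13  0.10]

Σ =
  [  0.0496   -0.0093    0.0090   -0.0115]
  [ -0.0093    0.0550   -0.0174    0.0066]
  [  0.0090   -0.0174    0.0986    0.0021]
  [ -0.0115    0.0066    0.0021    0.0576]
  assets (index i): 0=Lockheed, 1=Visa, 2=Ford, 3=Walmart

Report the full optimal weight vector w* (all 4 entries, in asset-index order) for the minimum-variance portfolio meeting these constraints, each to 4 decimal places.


p=Σ⁻¹μ = [4.4482  1.3540  1.0997  2.4290]
q=Σ⁻¹𝟙 = [27.1309  24.0529  11.4927  19.6028]
a=μᵀp=1.271620  b=𝟙ᵀp=9.330776  c=𝟙ᵀq=82.279244  D=ac−b²=17.564568
λ₁=(c·0.138−b)/D = (82.279244·0.138−9.330776)/17.564568 = 0.115218
λ₂=(a−b·0.138)/D = (1.271620−9.330776·0.138)/17.564568 = -0.000912
w* = 0.115218·p + -0.000912·q:
  w_0 = 0.115218·4.4482 + -0.000912·27.1309 = 0.4878  (Lockheed)
  w_1 = 0.115218·1.3540 + -0.000912·24.0529 = 0.1341  (Visa)
  w_2 = 0.115218·1.0997 + -0.000912·11.4927 = 0.1162  (Ford)
  w_3 = 0.115218·2.4290 + -0.000912·19.6028 = 0.2620  (Walmart)
Σw_i=1.0000  μᵀw=0.1380
σ²=wᵀΣw=λ₁·μ_p+λ₂ = 0.115218·0.138 + -0.000912 = 0.014988 ≈ 0.0150

0.4878  0.1341  0.1162  0.2620


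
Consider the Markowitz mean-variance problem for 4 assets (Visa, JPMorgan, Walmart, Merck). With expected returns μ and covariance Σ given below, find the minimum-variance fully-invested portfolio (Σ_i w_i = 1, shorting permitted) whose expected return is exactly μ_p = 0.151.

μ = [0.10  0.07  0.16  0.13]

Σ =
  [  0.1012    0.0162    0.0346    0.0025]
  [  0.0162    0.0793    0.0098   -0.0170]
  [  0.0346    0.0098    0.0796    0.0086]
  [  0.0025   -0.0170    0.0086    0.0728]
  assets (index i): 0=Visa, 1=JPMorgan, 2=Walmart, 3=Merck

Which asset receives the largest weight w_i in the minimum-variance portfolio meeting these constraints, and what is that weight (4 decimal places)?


p=Σ⁻¹μ = [0.2368  1.0314  1.5822  1.8315]
q=Σ⁻¹𝟙 = [4.8235  14.2057  6.9817  16.0631]
a=μᵀp=0.587141  b=𝟙ᵀp=4.682036  c=𝟙ᵀq=42.074079  D=ac−b²=2.781951
λ₁=(c·0.151−b)/D = (42.074079·0.151−4.682036)/2.781951 = 0.600712
λ₂=(a−b·0.151)/D = (0.587141−4.682036·0.151)/2.781951 = -0.043080
w* = 0.600712·p + -0.043080·q:
  w_0 = 0.600712·0.2368 + -0.043080·4.8235 = -0.0655  (Visa)
  w_1 = 0.600712·1.0314 + -0.043080·14.2057 = 0.0076  (JPMorgan)
  w_2 = 0.600712·1.5822 + -0.043080·6.9817 = 0.6497  (Walmart)
  w_3 = 0.600712·1.8315 + -0.043080·16.0631 = 0.4082  (Merck)
Σw_i=1.0000  μᵀw=0.1510
σ²=wᵀΣw=λ₁·μ_p+λ₂ = 0.600712·0.151 + -0.043080 = 0.047627 ≈ 0.0476

Walmart (0.6497)


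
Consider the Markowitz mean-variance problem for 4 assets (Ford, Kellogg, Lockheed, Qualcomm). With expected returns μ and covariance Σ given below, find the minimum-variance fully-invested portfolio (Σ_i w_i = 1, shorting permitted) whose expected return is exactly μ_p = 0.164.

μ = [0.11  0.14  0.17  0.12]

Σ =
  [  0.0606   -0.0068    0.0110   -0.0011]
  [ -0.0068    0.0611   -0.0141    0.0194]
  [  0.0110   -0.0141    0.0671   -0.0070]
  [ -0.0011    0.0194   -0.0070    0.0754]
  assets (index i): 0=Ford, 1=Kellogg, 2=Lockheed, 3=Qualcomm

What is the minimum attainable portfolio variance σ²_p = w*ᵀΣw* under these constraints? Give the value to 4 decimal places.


0.0342

u=Σ⁻¹μ = [1.6085  2.7844  2.9775  1.1750]
v=Σ⁻¹𝟙 = [15.6513  18.8624  17.3703  10.2504]
a=μᵀu=1.213924  b=𝟙ᵀu=8.545374  c=𝟙ᵀv=62.134356  D=ac−b²=2.402947
λ₁=(c·0.164−b)/D = (62.134356·0.164−8.545374)/2.402947 = 0.684434
λ₂=(a−b·0.164)/D = (1.213924−8.545374·0.164)/2.402947 = -0.078037
w* = 0.684434·u + -0.078037·v:
  w_0 = 0.684434·1.6085 + -0.078037·15.6513 = -0.1205  (Ford)
  w_1 = 0.684434·2.7844 + -0.078037·18.8624 = 0.4338  (Kellogg)
  w_2 = 0.684434·2.9775 + -0.078037·17.3703 = 0.6824  (Lockheed)
  w_3 = 0.684434·1.1750 + -0.078037·10.2504 = 0.0043  (Qualcomm)
Σw_i=1.0000  μᵀw=0.1640
σ²=wᵀΣw=λ₁·μ_p+λ₂ = 0.684434·0.164 + -0.078037 = 0.034211 ≈ 0.0342


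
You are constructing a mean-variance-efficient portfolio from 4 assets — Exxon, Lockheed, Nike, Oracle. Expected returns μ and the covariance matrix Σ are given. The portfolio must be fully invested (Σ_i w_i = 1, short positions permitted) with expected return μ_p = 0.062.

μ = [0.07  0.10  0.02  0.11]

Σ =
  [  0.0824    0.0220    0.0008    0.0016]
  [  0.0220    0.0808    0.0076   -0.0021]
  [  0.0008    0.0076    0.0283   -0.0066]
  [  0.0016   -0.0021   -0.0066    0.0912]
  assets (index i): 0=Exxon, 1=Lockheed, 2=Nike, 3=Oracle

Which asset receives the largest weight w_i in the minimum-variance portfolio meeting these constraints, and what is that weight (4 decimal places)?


u=Σ⁻¹μ = [0.5353  1.0587  0.7039  1.2721]
v=Σ⁻¹𝟙 = [9.7432  6.6487  36.4428  13.5844]
a=μᵀu=0.297350  b=𝟙ᵀu=3.570029  c=𝟙ᵀv=66.419092  D=ac−b²=7.004616
λ₁=(c·0.062−b)/D = (66.419092·0.062−3.570029)/7.004616 = 0.078228
λ₂=(a−b·0.062)/D = (0.297350−3.570029·0.062)/7.004616 = 0.010851
w* = 0.078228·u + 0.010851·v:
  w_0 = 0.078228·0.5353 + 0.010851·9.7432 = 0.1476  (Exxon)
  w_1 = 0.078228·1.0587 + 0.010851·6.6487 = 0.1550  (Lockheed)
  w_2 = 0.078228·0.7039 + 0.010851·36.4428 = 0.4505  (Nike)
  w_3 = 0.078228·1.2721 + 0.010851·13.5844 = 0.2469  (Oracle)
Σw_i=1.0000  μᵀw=0.0620
σ²=wᵀΣw=λ₁·μ_p+λ₂ = 0.078228·0.062 + 0.010851 = 0.015701 ≈ 0.0157

Nike (0.4505)


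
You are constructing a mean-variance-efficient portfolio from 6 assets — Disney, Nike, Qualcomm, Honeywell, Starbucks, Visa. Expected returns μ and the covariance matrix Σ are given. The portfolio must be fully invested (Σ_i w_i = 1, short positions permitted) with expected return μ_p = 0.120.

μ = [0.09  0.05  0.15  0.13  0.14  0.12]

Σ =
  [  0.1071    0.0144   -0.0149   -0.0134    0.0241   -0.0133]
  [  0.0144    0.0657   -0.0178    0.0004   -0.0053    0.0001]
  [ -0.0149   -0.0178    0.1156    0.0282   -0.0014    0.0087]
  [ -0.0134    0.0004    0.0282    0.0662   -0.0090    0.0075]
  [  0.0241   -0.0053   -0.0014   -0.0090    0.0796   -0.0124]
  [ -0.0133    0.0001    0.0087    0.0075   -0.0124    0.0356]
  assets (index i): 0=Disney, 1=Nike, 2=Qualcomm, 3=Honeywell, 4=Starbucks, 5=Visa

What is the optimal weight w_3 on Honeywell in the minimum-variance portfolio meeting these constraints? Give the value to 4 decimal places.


0.1535

u=Σ⁻¹μ = [1.0125  0.9561  0.9019  1.6443  2.3400  3.9946]
v=Σ⁻¹𝟙 = [9.9528  16.2253  7.0535  12.5927  17.3872  33.4421]
a=μᵀu=1.294918  b=𝟙ᵀu=10.849368  c=𝟙ᵀv=96.653719  D=ac−b²=7.449892
λ₁=(c·0.120−b)/D = (96.653719·0.120−10.849368)/7.449892 = 0.100549
λ₂=(a−b·0.120)/D = (1.294918−10.849368·0.120)/7.449892 = -0.000940
w* = 0.100549·u + -0.000940·v:
  w_0 = 0.100549·1.0125 + -0.000940·9.9528 = 0.0924  (Disney)
  w_1 = 0.100549·0.9561 + -0.000940·16.2253 = 0.0809  (Nike)
  w_2 = 0.100549·0.9019 + -0.000940·7.0535 = 0.0841  (Qualcomm)
  w_3 = 0.100549·1.6443 + -0.000940·12.5927 = 0.1535  (Honeywell)
  w_4 = 0.100549·2.3400 + -0.000940·17.3872 = 0.2189  (Starbucks)
  w_5 = 0.100549·3.9946 + -0.000940·33.4421 = 0.3702  (Visa)
Σw_i=1.0000  μᵀw=0.1200
σ²=wᵀΣw=λ₁·μ_p+λ₂ = 0.100549·0.120 + -0.000940 = 0.011125 ≈ 0.0111


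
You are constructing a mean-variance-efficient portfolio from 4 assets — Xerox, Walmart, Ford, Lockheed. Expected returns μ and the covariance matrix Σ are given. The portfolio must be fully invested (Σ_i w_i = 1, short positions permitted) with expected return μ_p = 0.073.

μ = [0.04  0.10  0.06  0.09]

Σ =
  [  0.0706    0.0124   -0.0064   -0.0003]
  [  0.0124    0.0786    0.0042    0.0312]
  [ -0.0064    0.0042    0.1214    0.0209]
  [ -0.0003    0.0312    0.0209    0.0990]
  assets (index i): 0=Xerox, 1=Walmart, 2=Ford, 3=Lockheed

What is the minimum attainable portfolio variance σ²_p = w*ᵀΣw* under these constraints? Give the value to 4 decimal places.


0.0300

u=Σ⁻¹μ = [0.4329  0.9767  0.3938  0.5194]
v=Σ⁻¹𝟙 = [13.5179  7.7678  7.6340  6.0823]
a=μᵀu=0.185370  b=𝟙ᵀu=2.322942  c=𝟙ᵀv=35.001985  D=ac−b²=1.092269
λ₁=(c·0.073−b)/D = (35.001985·0.073−2.322942)/1.092269 = 0.212587
λ₂=(a−b·0.073)/D = (0.185370−2.322942·0.073)/1.092269 = 0.014461
w* = 0.212587·u + 0.014461·v:
  w_0 = 0.212587·0.4329 + 0.014461·13.5179 = 0.2875  (Xerox)
  w_1 = 0.212587·0.9767 + 0.014461·7.7678 = 0.3200  (Walmart)
  w_2 = 0.212587·0.3938 + 0.014461·7.6340 = 0.1941  (Ford)
  w_3 = 0.212587·0.5194 + 0.014461·6.0823 = 0.1984  (Lockheed)
Σw_i=1.0000  μᵀw=0.0730
σ²=wᵀΣw=λ₁·μ_p+λ₂ = 0.212587·0.073 + 0.014461 = 0.029980 ≈ 0.0300


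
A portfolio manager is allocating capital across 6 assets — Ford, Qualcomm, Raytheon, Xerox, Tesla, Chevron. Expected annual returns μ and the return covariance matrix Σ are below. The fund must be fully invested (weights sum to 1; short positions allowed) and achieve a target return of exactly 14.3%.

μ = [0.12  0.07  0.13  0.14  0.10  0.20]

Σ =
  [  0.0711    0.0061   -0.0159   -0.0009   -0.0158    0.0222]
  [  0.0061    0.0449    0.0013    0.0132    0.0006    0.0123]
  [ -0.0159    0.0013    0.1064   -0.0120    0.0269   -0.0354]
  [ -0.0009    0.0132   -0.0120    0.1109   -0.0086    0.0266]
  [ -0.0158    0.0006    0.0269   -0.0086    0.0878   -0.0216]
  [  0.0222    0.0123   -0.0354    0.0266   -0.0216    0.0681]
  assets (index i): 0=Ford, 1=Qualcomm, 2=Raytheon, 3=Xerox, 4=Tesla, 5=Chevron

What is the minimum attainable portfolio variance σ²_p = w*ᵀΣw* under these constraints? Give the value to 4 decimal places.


0.0135

g=Σ⁻¹μ = [1.3630  -0.0261  2.4107  0.7066  1.7026  4.0144]
h=Σ⁻¹𝟙 = [13.9549  13.2683  14.1263  6.0501  14.3212  17.2610]
a=μᵀg=1.547183  b=𝟙ᵀg=10.171123  c=𝟙ᵀh=78.981783  D=ac−b²=18.747498
λ₁=(c·0.143−b)/D = (78.981783·0.143−10.171123)/18.747498 = 0.059916
λ₂=(a−b·0.143)/D = (1.547183−10.171123·0.143)/18.747498 = 0.004945
w* = 0.059916·g + 0.004945·h:
  w_0 = 0.059916·1.3630 + 0.004945·13.9549 = 0.1507  (Ford)
  w_1 = 0.059916·-0.0261 + 0.004945·13.2683 = 0.0640  (Qualcomm)
  w_2 = 0.059916·2.4107 + 0.004945·14.1263 = 0.2143  (Raytheon)
  w_3 = 0.059916·0.7066 + 0.004945·6.0501 = 0.0723  (Xerox)
  w_4 = 0.059916·1.7026 + 0.004945·14.3212 = 0.1728  (Tesla)
  w_5 = 0.059916·4.0144 + 0.004945·17.2610 = 0.3259  (Chevron)
Σw_i=1.0000  μᵀw=0.1430
σ²=wᵀΣw=λ₁·μ_p+λ₂ = 0.059916·0.143 + 0.004945 = 0.013513 ≈ 0.0135


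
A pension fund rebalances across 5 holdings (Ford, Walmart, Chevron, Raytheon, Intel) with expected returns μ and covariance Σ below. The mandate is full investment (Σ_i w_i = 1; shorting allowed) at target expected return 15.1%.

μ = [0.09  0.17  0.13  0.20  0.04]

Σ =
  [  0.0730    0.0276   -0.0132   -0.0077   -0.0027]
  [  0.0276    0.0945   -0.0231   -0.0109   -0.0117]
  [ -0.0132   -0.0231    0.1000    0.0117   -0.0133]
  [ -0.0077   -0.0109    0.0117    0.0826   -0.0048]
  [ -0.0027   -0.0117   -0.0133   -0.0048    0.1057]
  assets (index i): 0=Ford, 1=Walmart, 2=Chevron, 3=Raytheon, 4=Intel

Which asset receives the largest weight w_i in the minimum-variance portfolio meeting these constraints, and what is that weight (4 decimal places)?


Raytheon (0.3182)

x=Σ⁻¹μ = [0.9726  2.3854  1.8066  2.6298  1.0141]
y=Σ⁻¹𝟙 = [13.2139  13.7321  15.1427  13.8104  13.8508]
a=μᵀx=1.294420  b=𝟙ᵀx=8.808369  c=𝟙ᵀy=69.749894  D=ac−b²=12.698292
λ₁=(c·0.151−b)/D = (69.749894·0.151−8.808369)/12.698292 = 0.135756
λ₂=(a−b·0.151)/D = (1.294420−8.808369·0.151)/12.698292 = -0.002807
w* = 0.135756·x + -0.002807·y:
  w_0 = 0.135756·0.9726 + -0.002807·13.2139 = 0.0949  (Ford)
  w_1 = 0.135756·2.3854 + -0.002807·13.7321 = 0.2853  (Walmart)
  w_2 = 0.135756·1.8066 + -0.002807·15.1427 = 0.2027  (Chevron)
  w_3 = 0.135756·2.6298 + -0.002807·13.8104 = 0.3182  (Raytheon)
  w_4 = 0.135756·1.0141 + -0.002807·13.8508 = 0.0988  (Intel)
Σw_i=1.0000  μᵀw=0.1510
σ²=wᵀΣw=λ₁·μ_p+λ₂ = 0.135756·0.151 + -0.002807 = 0.017692 ≈ 0.0177


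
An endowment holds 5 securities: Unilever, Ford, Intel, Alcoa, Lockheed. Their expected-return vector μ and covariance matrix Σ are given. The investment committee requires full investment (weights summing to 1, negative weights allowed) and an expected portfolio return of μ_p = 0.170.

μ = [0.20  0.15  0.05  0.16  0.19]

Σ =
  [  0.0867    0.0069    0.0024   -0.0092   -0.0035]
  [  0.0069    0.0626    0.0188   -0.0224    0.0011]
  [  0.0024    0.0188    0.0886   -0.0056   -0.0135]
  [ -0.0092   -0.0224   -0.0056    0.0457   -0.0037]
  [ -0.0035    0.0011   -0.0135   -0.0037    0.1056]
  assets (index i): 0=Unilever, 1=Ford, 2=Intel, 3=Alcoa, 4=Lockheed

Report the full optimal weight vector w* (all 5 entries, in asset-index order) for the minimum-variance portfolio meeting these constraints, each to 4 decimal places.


0.1867  0.2765  -0.0103  0.4083  0.1389

x=Σ⁻¹μ = [2.7183  4.2306  0.3143  6.3311  2.1073]
y=Σ⁻¹𝟙 = [13.9126  25.3148  9.8979  39.3002  12.3095]
a=μᵀx=2.607310  b=𝟙ᵀx=15.701464  c=𝟙ᵀy=100.734940  D=ac−b²=16.111221
λ₁=(c·0.170−b)/D = (100.734940·0.170−15.701464)/16.111221 = 0.088353
λ₂=(a−b·0.170)/D = (2.607310−15.701464·0.170)/16.111221 = -0.003844
w* = 0.088353·x + -0.003844·y:
  w_0 = 0.088353·2.7183 + -0.003844·13.9126 = 0.1867  (Unilever)
  w_1 = 0.088353·4.2306 + -0.003844·25.3148 = 0.2765  (Ford)
  w_2 = 0.088353·0.3143 + -0.003844·9.8979 = -0.0103  (Intel)
  w_3 = 0.088353·6.3311 + -0.003844·39.3002 = 0.4083  (Alcoa)
  w_4 = 0.088353·2.1073 + -0.003844·12.3095 = 0.1389  (Lockheed)
Σw_i=1.0000  μᵀw=0.1700
σ²=wᵀΣw=λ₁·μ_p+λ₂ = 0.088353·0.170 + -0.003844 = 0.011176 ≈ 0.0112


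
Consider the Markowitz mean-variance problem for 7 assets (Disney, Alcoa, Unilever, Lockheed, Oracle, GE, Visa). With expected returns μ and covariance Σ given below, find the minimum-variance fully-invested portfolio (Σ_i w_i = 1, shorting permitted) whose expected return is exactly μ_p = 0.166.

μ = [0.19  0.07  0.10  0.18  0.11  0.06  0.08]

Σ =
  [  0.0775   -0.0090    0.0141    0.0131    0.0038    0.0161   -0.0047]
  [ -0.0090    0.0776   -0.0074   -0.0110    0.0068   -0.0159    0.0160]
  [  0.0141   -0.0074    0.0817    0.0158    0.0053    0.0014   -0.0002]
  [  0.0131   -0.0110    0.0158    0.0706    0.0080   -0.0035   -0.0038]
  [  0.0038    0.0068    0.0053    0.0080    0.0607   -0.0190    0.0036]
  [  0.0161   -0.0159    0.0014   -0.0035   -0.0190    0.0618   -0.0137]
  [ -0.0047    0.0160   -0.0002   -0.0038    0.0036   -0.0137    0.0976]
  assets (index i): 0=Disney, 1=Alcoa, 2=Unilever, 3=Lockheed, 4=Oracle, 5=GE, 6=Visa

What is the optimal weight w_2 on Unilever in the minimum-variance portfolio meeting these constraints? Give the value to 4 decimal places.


-0.0215

u=Σ⁻¹μ = [1.7640  1.4940  0.4746  2.2948  1.6792  1.7378  0.9320]
v=Σ⁻¹𝟙 = [4.8079  18.0517  8.5906  13.9480  19.9063  28.8132  11.3890]
a=μᵀu=1.263815  b=𝟙ᵀu=10.376424  c=𝟙ᵀv=105.506710  D=ac−b²=25.670785
λ₁=(c·0.166−b)/D = (105.506710·0.166−10.376424)/25.670785 = 0.278047
λ₂=(a−b·0.166)/D = (1.263815−10.376424·0.166)/25.670785 = -0.017867
w* = 0.278047·u + -0.017867·v:
  w_0 = 0.278047·1.7640 + -0.017867·4.8079 = 0.4046  (Disney)
  w_1 = 0.278047·1.4940 + -0.017867·18.0517 = 0.0929  (Alcoa)
  w_2 = 0.278047·0.4746 + -0.017867·8.5906 = -0.0215  (Unilever)
  w_3 = 0.278047·2.2948 + -0.017867·13.9480 = 0.3889  (Lockheed)
  w_4 = 0.278047·1.6792 + -0.017867·19.9063 = 0.1112  (Oracle)
  w_5 = 0.278047·1.7378 + -0.017867·28.8132 = -0.0316  (GE)
  w_6 = 0.278047·0.9320 + -0.017867·11.3890 = 0.0557  (Visa)
Σw_i=1.0000  μᵀw=0.1660
σ²=wᵀΣw=λ₁·μ_p+λ₂ = 0.278047·0.166 + -0.017867 = 0.028288 ≈ 0.0283


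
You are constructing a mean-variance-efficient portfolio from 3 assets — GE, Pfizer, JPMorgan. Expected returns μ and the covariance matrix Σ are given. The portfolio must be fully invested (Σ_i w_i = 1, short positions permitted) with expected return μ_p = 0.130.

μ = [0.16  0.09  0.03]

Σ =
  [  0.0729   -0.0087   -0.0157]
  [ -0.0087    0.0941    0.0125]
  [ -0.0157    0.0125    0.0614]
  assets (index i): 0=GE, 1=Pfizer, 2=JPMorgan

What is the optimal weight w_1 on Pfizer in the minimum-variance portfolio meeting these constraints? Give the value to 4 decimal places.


x=Σ⁻¹μ = [2.5194  1.0678  0.9154]
y=Σ⁻¹𝟙 = [19.0151  9.8418  19.1452]
a=μᵀx=0.526659  b=𝟙ᵀx=4.502543  c=𝟙ᵀy=48.002164  D=ac−b²=5.007872
λ₁=(c·0.130−b)/D = (48.002164·0.130−4.502543)/5.007872 = 0.347001
λ₂=(a−b·0.130)/D = (0.526659−4.502543·0.130)/5.007872 = -0.011716
w* = 0.347001·x + -0.011716·y:
  w_0 = 0.347001·2.5194 + -0.011716·19.0151 = 0.6514  (GE)
  w_1 = 0.347001·1.0678 + -0.011716·9.8418 = 0.2552  (Pfizer)
  w_2 = 0.347001·0.9154 + -0.011716·19.1452 = 0.0934  (JPMorgan)
Σw_i=1.0000  μᵀw=0.1300
σ²=wᵀΣw=λ₁·μ_p+λ₂ = 0.347001·0.130 + -0.011716 = 0.033394 ≈ 0.0334

0.2552


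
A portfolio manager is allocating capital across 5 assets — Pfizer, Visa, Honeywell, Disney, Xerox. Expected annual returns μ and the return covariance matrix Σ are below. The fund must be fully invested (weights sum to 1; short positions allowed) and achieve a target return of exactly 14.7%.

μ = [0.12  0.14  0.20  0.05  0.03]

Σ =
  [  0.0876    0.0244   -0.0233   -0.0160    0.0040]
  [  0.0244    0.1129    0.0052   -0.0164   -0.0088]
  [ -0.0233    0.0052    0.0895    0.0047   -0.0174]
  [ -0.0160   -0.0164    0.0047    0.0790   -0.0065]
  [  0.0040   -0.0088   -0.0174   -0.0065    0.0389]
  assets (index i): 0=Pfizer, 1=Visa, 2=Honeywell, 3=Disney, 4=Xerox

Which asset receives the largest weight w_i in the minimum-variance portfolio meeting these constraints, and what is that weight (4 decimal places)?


p=Σ⁻¹μ = [2.0310  1.0294  3.1025  1.2705  2.3953]
q=Σ⁻¹𝟙 = [16.0660  10.3746  21.3405  20.0293  39.2943]
a=μᵀp=1.143732  b=𝟙ᵀp=9.828751  c=𝟙ᵀq=107.104608  D=ac−b²=25.894632
λ₁=(c·0.147−b)/D = (107.104608·0.147−9.828751)/25.894632 = 0.228450
λ₂=(a−b·0.147)/D = (1.143732−9.828751·0.147)/25.894632 = -0.011628
w* = 0.228450·p + -0.011628·q:
  w_0 = 0.228450·2.0310 + -0.011628·16.0660 = 0.2772  (Pfizer)
  w_1 = 0.228450·1.0294 + -0.011628·10.3746 = 0.1145  (Visa)
  w_2 = 0.228450·3.1025 + -0.011628·21.3405 = 0.4606  (Honeywell)
  w_3 = 0.228450·1.2705 + -0.011628·20.0293 = 0.0573  (Disney)
  w_4 = 0.228450·2.3953 + -0.011628·39.2943 = 0.0903  (Xerox)
Σw_i=1.0000  μᵀw=0.1470
σ²=wᵀΣw=λ₁·μ_p+λ₂ = 0.228450·0.147 + -0.011628 = 0.021954 ≈ 0.0220

Honeywell (0.4606)


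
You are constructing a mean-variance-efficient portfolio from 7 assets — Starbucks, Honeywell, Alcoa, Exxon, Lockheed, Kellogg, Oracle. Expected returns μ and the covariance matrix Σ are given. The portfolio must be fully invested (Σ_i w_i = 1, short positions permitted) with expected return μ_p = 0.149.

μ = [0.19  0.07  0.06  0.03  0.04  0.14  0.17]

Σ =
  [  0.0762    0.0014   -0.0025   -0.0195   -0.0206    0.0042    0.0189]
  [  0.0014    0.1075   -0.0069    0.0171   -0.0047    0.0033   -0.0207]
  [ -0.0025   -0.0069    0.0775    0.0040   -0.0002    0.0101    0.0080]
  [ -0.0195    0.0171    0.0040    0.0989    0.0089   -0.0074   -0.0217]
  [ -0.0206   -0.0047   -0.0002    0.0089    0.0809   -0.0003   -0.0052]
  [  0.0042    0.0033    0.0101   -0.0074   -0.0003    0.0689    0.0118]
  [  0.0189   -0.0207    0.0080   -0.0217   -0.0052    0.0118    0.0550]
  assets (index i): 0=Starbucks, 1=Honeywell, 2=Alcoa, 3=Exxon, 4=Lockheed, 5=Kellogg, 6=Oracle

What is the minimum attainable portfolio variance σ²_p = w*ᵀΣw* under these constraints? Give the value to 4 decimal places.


0.0190

p=Σ⁻¹μ = [2.3230  1.0233  0.3963  1.2034  1.2059  1.4203  2.9042]
q=Σ⁻¹𝟙 = [15.7891  11.9470  10.3594  14.5478  16.8886  9.4922  21.0457]
a=μᵀp=1.313676  b=𝟙ᵀp=10.476447  c=𝟙ᵀq=100.069932  D=ac−b²=21.703535
λ₁=(c·0.149−b)/D = (100.069932·0.149−10.476447)/21.703535 = 0.204297
λ₂=(a−b·0.149)/D = (1.313676−10.476447·0.149)/21.703535 = -0.011395
w* = 0.204297·p + -0.011395·q:
  w_0 = 0.204297·2.3230 + -0.011395·15.7891 = 0.2947  (Starbucks)
  w_1 = 0.204297·1.0233 + -0.011395·11.9470 = 0.0729  (Honeywell)
  w_2 = 0.204297·0.3963 + -0.011395·10.3594 = -0.0371  (Alcoa)
  w_3 = 0.204297·1.2034 + -0.011395·14.5478 = 0.0801  (Exxon)
  w_4 = 0.204297·1.2059 + -0.011395·16.8886 = 0.0539  (Lockheed)
  w_5 = 0.204297·1.4203 + -0.011395·9.4922 = 0.1820  (Kellogg)
  w_6 = 0.204297·2.9042 + -0.011395·21.0457 = 0.3535  (Oracle)
Σw_i=1.0000  μᵀw=0.1490
σ²=wᵀΣw=λ₁·μ_p+λ₂ = 0.204297·0.149 + -0.011395 = 0.019045 ≈ 0.0190


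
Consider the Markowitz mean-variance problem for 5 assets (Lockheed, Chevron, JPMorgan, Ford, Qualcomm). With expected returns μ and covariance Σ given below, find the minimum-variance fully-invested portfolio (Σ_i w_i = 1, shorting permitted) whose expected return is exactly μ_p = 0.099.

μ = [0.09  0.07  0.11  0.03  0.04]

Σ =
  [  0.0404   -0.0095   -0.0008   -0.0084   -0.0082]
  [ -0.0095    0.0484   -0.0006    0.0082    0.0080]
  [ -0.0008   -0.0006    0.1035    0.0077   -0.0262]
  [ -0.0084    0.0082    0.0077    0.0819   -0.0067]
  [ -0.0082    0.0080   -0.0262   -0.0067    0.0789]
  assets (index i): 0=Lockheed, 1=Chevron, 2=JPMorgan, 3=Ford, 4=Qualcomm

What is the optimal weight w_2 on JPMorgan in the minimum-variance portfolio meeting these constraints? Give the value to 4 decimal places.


u=Σ⁻¹μ = [2.9985  1.7879  1.3465  0.4602  1.1235]
v=Σ⁻¹𝟙 = [37.3381  22.4397  14.1370  14.1140  20.1725]
a=μᵀu=0.601880  b=𝟙ᵀu=7.716585  c=𝟙ᵀv=108.201126  D=ac−b²=5.578405
λ₁=(c·0.099−b)/D = (108.201126·0.099−7.716585)/5.578405 = 0.536950
λ₂=(a−b·0.099)/D = (0.601880−7.716585·0.099)/5.578405 = -0.029052
w* = 0.536950·u + -0.029052·v:
  w_0 = 0.536950·2.9985 + -0.029052·37.3381 = 0.5253  (Lockheed)
  w_1 = 0.536950·1.7879 + -0.029052·22.4397 = 0.3081  (Chevron)
  w_2 = 0.536950·1.3465 + -0.029052·14.1370 = 0.3123  (JPMorgan)
  w_3 = 0.536950·0.4602 + -0.029052·14.1140 = -0.1630  (Ford)
  w_4 = 0.536950·1.1235 + -0.029052·20.1725 = 0.0172  (Qualcomm)
Σw_i=1.0000  μᵀw=0.0990
σ²=wᵀΣw=λ₁·μ_p+λ₂ = 0.536950·0.099 + -0.029052 = 0.024106 ≈ 0.0241

0.3123


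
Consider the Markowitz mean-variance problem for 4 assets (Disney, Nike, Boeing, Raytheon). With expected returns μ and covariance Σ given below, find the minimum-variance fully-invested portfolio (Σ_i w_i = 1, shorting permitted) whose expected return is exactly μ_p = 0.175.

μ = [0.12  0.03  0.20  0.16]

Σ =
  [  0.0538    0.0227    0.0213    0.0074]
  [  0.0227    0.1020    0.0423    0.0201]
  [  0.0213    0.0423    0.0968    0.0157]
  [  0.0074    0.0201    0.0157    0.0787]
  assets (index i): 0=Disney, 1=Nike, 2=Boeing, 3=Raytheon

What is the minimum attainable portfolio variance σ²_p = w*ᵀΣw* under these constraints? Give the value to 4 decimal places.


0.0377

u=Σ⁻¹μ = [1.7441  -1.2527  1.9374  1.8025]
v=Σ⁻¹𝟙 = [14.3061  2.9008  4.3327  9.7561]
a=μᵀu=0.847585  b=𝟙ᵀu=4.231277  c=𝟙ᵀv=31.295730  D=ac−b²=8.622075
λ₁=(c·0.175−b)/D = (31.295730·0.175−4.231277)/8.622075 = 0.144452
λ₂=(a−b·0.175)/D = (0.847585−4.231277·0.175)/8.622075 = 0.012423
w* = 0.144452·u + 0.012423·v:
  w_0 = 0.144452·1.7441 + 0.012423·14.3061 = 0.4297  (Disney)
  w_1 = 0.144452·-1.2527 + 0.012423·2.9008 = -0.1449  (Nike)
  w_2 = 0.144452·1.9374 + 0.012423·4.3327 = 0.3337  (Boeing)
  w_3 = 0.144452·1.8025 + 0.012423·9.7561 = 0.3816  (Raytheon)
Σw_i=1.0000  μᵀw=0.1750
σ²=wᵀΣw=λ₁·μ_p+λ₂ = 0.144452·0.175 + 0.012423 = 0.037702 ≈ 0.0377


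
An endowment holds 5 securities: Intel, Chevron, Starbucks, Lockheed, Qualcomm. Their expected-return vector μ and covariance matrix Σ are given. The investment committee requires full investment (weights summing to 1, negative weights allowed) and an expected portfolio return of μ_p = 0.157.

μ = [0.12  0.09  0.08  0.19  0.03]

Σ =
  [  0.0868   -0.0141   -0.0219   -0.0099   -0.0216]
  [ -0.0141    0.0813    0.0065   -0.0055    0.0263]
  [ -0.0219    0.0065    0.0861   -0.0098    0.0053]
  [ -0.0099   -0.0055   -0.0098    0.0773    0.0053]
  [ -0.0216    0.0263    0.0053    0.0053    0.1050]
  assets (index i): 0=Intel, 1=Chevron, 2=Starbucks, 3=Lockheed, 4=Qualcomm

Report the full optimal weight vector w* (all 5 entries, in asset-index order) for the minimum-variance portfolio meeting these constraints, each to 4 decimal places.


0.2649  0.1858  0.1575  0.5259  -0.1340

p=Σ⁻¹μ = [2.4787  1.5521  1.7856  3.1012  0.1602]
q=Σ⁻¹𝟙 = [22.5100  13.0931  17.8890  18.3990  9.0432]
a=μᵀp=1.174021  b=𝟙ᵀp=9.077810  c=𝟙ᵀq=80.934371  D=ac−b²=12.611996
λ₁=(c·0.157−b)/D = (80.934371·0.157−9.077810)/12.611996 = 0.287733
λ₂=(a−b·0.157)/D = (1.174021−9.077810·0.157)/12.611996 = -0.019917
w* = 0.287733·p + -0.019917·q:
  w_0 = 0.287733·2.4787 + -0.019917·22.5100 = 0.2649  (Intel)
  w_1 = 0.287733·1.5521 + -0.019917·13.0931 = 0.1858  (Chevron)
  w_2 = 0.287733·1.7856 + -0.019917·17.8890 = 0.1575  (Starbucks)
  w_3 = 0.287733·3.1012 + -0.019917·18.3990 = 0.5259  (Lockheed)
  w_4 = 0.287733·0.1602 + -0.019917·9.0432 = -0.1340  (Qualcomm)
Σw_i=1.0000  μᵀw=0.1570
σ²=wᵀΣw=λ₁·μ_p+λ₂ = 0.287733·0.157 + -0.019917 = 0.025257 ≈ 0.0253


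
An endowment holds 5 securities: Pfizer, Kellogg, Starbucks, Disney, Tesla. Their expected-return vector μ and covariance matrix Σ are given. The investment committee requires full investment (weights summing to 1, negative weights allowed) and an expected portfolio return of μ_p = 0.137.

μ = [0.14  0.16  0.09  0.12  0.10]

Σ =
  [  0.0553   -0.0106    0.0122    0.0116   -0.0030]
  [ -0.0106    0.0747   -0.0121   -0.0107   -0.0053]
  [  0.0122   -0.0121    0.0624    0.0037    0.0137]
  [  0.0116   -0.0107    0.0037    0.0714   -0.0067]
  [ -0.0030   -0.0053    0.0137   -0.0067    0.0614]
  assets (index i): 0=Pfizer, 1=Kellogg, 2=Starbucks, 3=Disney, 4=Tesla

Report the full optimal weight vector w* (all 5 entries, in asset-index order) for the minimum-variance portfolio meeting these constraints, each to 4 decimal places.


0.3175  0.3533  0.0145  0.1623  0.1523

g=Σ⁻¹μ = [2.6271  3.0806  0.9754  1.8534  2.0075]
h=Σ⁻¹𝟙 = [17.2650  21.2561  11.9043  15.4578  17.9956]
a=μᵀg=1.371629  b=𝟙ᵀg=10.543969  c=𝟙ᵀh=83.878897  D=ac−b²=3.875492
λ₁=(c·0.137−b)/D = (83.878897·0.137−10.543969)/3.875492 = 0.244470
λ₂=(a−b·0.137)/D = (1.371629−10.543969·0.137)/3.875492 = -0.018809
w* = 0.244470·g + -0.018809·h:
  w_0 = 0.244470·2.6271 + -0.018809·17.2650 = 0.3175  (Pfizer)
  w_1 = 0.244470·3.0806 + -0.018809·21.2561 = 0.3533  (Kellogg)
  w_2 = 0.244470·0.9754 + -0.018809·11.9043 = 0.0145  (Starbucks)
  w_3 = 0.244470·1.8534 + -0.018809·15.4578 = 0.1623  (Disney)
  w_4 = 0.244470·2.0075 + -0.018809·17.9956 = 0.1523  (Tesla)
Σw_i=1.0000  μᵀw=0.1370
σ²=wᵀΣw=λ₁·μ_p+λ₂ = 0.244470·0.137 + -0.018809 = 0.014683 ≈ 0.0147


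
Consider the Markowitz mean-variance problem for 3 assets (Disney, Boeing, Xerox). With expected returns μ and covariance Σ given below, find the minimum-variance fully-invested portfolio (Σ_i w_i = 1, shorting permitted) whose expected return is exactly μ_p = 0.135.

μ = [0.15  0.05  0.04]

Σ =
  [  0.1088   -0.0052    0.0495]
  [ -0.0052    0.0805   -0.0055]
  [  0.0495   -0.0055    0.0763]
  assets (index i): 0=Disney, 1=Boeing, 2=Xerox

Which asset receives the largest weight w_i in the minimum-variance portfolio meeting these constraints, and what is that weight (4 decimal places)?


Disney (0.8288)

x=Σ⁻¹μ = [1.6324  0.6934  -0.4848]
y=Σ⁻¹𝟙 = [4.8672  13.4829  10.9205]
a=μᵀx=0.260137  b=𝟙ᵀx=1.841038  c=𝟙ᵀy=29.270508  D=ac−b²=4.224929
λ₁=(c·0.135−b)/D = (29.270508·0.135−1.841038)/4.224929 = 0.499530
λ₂=(a−b·0.135)/D = (0.260137−1.841038·0.135)/4.224929 = 0.002745
w* = 0.499530·x + 0.002745·y:
  w_0 = 0.499530·1.6324 + 0.002745·4.8672 = 0.8288  (Disney)
  w_1 = 0.499530·0.6934 + 0.002745·13.4829 = 0.3834  (Boeing)
  w_2 = 0.499530·-0.4848 + 0.002745·10.9205 = -0.2122  (Xerox)
Σw_i=1.0000  μᵀw=0.1350
σ²=wᵀΣw=λ₁·μ_p+λ₂ = 0.499530·0.135 + 0.002745 = 0.070182 ≈ 0.0702


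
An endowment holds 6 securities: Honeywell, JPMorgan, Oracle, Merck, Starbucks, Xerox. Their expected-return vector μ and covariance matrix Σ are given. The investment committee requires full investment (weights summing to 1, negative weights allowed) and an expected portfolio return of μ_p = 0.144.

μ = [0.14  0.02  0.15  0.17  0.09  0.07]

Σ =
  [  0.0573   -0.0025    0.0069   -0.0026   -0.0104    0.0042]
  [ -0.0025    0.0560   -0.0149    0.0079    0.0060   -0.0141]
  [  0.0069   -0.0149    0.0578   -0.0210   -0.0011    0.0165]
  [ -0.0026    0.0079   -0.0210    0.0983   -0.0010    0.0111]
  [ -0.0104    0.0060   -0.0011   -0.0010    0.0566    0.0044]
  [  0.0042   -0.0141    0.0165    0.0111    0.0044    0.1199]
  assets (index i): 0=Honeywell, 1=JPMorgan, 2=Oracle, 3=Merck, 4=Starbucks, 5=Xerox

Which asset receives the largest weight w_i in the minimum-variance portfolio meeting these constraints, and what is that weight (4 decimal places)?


g=Σ⁻¹μ = [2.5677  0.7689  3.5060  2.5297  2.1095  -0.2098]
h=Σ⁻¹𝟙 = [19.1902  22.5536  24.7972  13.8038  19.1459  4.9274]
a=μᵀg=1.505962  b=𝟙ᵀg=11.271957  c=𝟙ᵀh=104.417972  D=ac−b²=30.192488
λ₁=(c·0.144−b)/D = (104.417972·0.144−11.271957)/30.192488 = 0.124674
λ₂=(a−b·0.144)/D = (1.505962−11.271957·0.144)/30.192488 = -0.003882
w* = 0.124674·g + -0.003882·h:
  w_0 = 0.124674·2.5677 + -0.003882·19.1902 = 0.2456  (Honeywell)
  w_1 = 0.124674·0.7689 + -0.003882·22.5536 = 0.0083  (JPMorgan)
  w_2 = 0.124674·3.5060 + -0.003882·24.7972 = 0.3408  (Oracle)
  w_3 = 0.124674·2.5297 + -0.003882·13.8038 = 0.2618  (Merck)
  w_4 = 0.124674·2.1095 + -0.003882·19.1459 = 0.1887  (Starbucks)
  w_5 = 0.124674·-0.2098 + -0.003882·4.9274 = -0.0453  (Xerox)
Σw_i=1.0000  μᵀw=0.1440
σ²=wᵀΣw=λ₁·μ_p+λ₂ = 0.124674·0.144 + -0.003882 = 0.014071 ≈ 0.0141

Oracle (0.3408)


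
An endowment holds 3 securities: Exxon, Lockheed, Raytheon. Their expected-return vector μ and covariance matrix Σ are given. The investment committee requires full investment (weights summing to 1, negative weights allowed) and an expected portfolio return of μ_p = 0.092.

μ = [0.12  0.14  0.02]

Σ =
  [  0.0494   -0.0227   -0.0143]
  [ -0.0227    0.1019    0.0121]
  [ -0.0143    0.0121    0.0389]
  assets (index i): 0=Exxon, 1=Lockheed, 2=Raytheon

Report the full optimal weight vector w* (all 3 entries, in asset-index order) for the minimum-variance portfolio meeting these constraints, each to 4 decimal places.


0.4672  0.2106  0.3221

u=Σ⁻¹μ = [3.7359  2.0580  1.2473]
v=Σ⁻¹𝟙 = [36.7066  13.8472  34.8934]
a=μᵀu=0.761379  b=𝟙ᵀu=7.041272  c=𝟙ᵀv=85.447237  D=ac−b²=15.478239
λ₁=(c·0.092−b)/D = (85.447237·0.092−7.041272)/15.478239 = 0.052969
λ₂=(a−b·0.092)/D = (0.761379−7.041272·0.092)/15.478239 = 0.007338
w* = 0.052969·u + 0.007338·v:
  w_0 = 0.052969·3.7359 + 0.007338·36.7066 = 0.4672  (Exxon)
  w_1 = 0.052969·2.0580 + 0.007338·13.8472 = 0.2106  (Lockheed)
  w_2 = 0.052969·1.2473 + 0.007338·34.8934 = 0.3221  (Raytheon)
Σw_i=1.0000  μᵀw=0.0920
σ²=wᵀΣw=λ₁·μ_p+λ₂ = 0.052969·0.092 + 0.007338 = 0.012211 ≈ 0.0122


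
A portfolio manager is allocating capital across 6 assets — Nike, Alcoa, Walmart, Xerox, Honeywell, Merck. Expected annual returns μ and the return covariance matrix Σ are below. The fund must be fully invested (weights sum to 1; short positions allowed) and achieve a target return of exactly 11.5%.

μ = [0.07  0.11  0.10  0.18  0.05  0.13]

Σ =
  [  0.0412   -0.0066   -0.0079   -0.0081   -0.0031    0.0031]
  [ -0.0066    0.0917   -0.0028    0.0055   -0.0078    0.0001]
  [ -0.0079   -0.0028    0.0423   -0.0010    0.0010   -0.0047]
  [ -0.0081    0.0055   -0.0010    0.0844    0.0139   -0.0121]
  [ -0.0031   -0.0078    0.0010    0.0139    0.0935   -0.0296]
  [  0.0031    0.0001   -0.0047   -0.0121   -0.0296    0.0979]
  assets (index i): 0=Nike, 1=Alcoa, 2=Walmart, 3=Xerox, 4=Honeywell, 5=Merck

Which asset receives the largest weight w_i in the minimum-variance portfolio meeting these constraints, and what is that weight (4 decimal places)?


g=Σ⁻¹μ = [2.9705  1.4453  3.2716  2.4867  0.9801  1.9931]
h=Σ⁻¹𝟙 = [35.8033  14.9748  33.2064  14.5341  16.1000  17.3239]
a=μᵀg=1.449793  b=𝟙ᵀg=13.147348  c=𝟙ᵀh=131.942534  D=ac−b²=18.436659
λ₁=(c·0.115−b)/D = (131.942534·0.115−13.147348)/18.436659 = 0.109892
λ₂=(a−b·0.115)/D = (1.449793−13.147348·0.115)/18.436659 = -0.003371
w* = 0.109892·g + -0.003371·h:
  w_0 = 0.109892·2.9705 + -0.003371·35.8033 = 0.2057  (Nike)
  w_1 = 0.109892·1.4453 + -0.003371·14.9748 = 0.1083  (Alcoa)
  w_2 = 0.109892·3.2716 + -0.003371·33.2064 = 0.2476  (Walmart)
  w_3 = 0.109892·2.4867 + -0.003371·14.5341 = 0.2243  (Xerox)
  w_4 = 0.109892·0.9801 + -0.003371·16.1000 = 0.0534  (Honeywell)
  w_5 = 0.109892·1.9931 + -0.003371·17.3239 = 0.1606  (Merck)
Σw_i=1.0000  μᵀw=0.1150
σ²=wᵀΣw=λ₁·μ_p+λ₂ = 0.109892·0.115 + -0.003371 = 0.009267 ≈ 0.0093

Walmart (0.2476)


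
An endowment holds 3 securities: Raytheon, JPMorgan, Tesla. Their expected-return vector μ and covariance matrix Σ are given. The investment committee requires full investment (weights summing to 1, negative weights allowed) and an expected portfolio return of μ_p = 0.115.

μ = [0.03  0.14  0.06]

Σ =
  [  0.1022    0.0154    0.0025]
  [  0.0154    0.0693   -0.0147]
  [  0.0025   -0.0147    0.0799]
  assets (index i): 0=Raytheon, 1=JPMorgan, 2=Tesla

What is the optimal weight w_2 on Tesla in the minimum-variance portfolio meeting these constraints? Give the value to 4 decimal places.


0.3469

g=Σ⁻¹μ = [-0.0798  2.2870  1.1742]
h=Σ⁻¹𝟙 = [6.9830  16.1157  15.2621]
a=μᵀg=0.388239  b=𝟙ᵀg=3.381408  c=𝟙ᵀh=38.360772  D=ac−b²=3.459229
λ₁=(c·0.115−b)/D = (38.360772·0.115−3.381408)/3.459229 = 0.297778
λ₂=(a−b·0.115)/D = (0.388239−3.381408·0.115)/3.459229 = -0.000180
w* = 0.297778·g + -0.000180·h:
  w_0 = 0.297778·-0.0798 + -0.000180·6.9830 = -0.0250  (Raytheon)
  w_1 = 0.297778·2.2870 + -0.000180·16.1157 = 0.6781  (JPMorgan)
  w_2 = 0.297778·1.1742 + -0.000180·15.2621 = 0.3469  (Tesla)
Σw_i=1.0000  μᵀw=0.1150
σ²=wᵀΣw=λ₁·μ_p+λ₂ = 0.297778·0.115 + -0.000180 = 0.034064 ≈ 0.0341


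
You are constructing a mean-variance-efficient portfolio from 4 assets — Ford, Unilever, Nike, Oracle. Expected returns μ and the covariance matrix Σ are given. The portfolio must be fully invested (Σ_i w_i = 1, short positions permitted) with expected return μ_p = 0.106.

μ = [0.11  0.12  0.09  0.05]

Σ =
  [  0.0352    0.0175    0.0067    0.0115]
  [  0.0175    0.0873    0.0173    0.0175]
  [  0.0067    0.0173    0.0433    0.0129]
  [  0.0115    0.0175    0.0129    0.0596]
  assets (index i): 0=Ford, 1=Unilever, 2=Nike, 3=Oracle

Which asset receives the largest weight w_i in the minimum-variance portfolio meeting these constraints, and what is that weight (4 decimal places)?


u=Σ⁻¹μ = [2.6000  0.5903  1.4874  -0.1580]
v=Σ⁻¹𝟙 = [21.4283  2.2209  16.3750  8.4475]
a=μᵀu=0.482807  b=𝟙ᵀu=4.519743  c=𝟙ᵀv=48.471668  D=ac−b²=2.974405
λ₁=(c·0.106−b)/D = (48.471668·0.106−4.519743)/2.974405 = 0.207858
λ₂=(a−b·0.106)/D = (0.482807−4.519743·0.106)/2.974405 = 0.001249
w* = 0.207858·u + 0.001249·v:
  w_0 = 0.207858·2.6000 + 0.001249·21.4283 = 0.5672  (Ford)
  w_1 = 0.207858·0.5903 + 0.001249·2.2209 = 0.1255  (Unilever)
  w_2 = 0.207858·1.4874 + 0.001249·16.3750 = 0.3296  (Nike)
  w_3 = 0.207858·-0.1580 + 0.001249·8.4475 = -0.0223  (Oracle)
Σw_i=1.0000  μᵀw=0.1060
σ²=wᵀΣw=λ₁·μ_p+λ₂ = 0.207858·0.106 + 0.001249 = 0.023282 ≈ 0.0233

Ford (0.5672)


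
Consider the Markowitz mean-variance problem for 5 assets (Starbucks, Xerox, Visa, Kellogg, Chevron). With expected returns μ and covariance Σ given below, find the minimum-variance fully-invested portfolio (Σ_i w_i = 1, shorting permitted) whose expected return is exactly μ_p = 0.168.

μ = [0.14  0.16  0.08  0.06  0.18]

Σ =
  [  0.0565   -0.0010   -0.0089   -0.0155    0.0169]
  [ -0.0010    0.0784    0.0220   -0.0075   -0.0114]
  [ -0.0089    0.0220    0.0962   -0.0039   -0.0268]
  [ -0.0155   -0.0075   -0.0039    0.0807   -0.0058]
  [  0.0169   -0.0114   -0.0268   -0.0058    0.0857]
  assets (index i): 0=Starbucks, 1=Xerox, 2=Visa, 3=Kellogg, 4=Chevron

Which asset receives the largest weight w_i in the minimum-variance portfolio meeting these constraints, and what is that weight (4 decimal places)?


Chevron (0.4178)

p=Σ⁻¹μ = [2.4490  2.2207  1.2944  1.6574  2.4298]
q=Σ⁻¹𝟙 = [21.0104  13.0468  14.3373  19.4147  15.0584]
a=μᵀp=1.338528  b=𝟙ᵀp=10.051311  c=𝟙ᵀq=82.867528  D=ac−b²=9.891652
λ₁=(c·0.168−b)/D = (82.867528·0.168−10.051311)/9.891652 = 0.391283
λ₂=(a−b·0.168)/D = (1.338528−10.051311·0.168)/9.891652 = -0.035393
w* = 0.391283·p + -0.035393·q:
  w_0 = 0.391283·2.4490 + -0.035393·21.0104 = 0.2146  (Starbucks)
  w_1 = 0.391283·2.2207 + -0.035393·13.0468 = 0.4072  (Xerox)
  w_2 = 0.391283·1.2944 + -0.035393·14.3373 = -0.0010  (Visa)
  w_3 = 0.391283·1.6574 + -0.035393·19.4147 = -0.0386  (Kellogg)
  w_4 = 0.391283·2.4298 + -0.035393·15.0584 = 0.4178  (Chevron)
Σw_i=1.0000  μᵀw=0.1680
σ²=wᵀΣw=λ₁·μ_p+λ₂ = 0.391283·0.168 + -0.035393 = 0.030343 ≈ 0.0303
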